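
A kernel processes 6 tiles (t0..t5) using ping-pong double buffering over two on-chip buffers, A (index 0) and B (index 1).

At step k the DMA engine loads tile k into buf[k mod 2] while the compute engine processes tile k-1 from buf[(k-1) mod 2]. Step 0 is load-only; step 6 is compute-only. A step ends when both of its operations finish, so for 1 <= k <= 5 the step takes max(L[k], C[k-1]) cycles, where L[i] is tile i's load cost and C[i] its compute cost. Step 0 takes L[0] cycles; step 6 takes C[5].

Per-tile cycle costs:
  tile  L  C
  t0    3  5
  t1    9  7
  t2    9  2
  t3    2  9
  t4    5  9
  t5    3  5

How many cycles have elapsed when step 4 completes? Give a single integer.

k=0 load=t0/3c comp=- wait=3 total=3
k=1 load=t1/9c comp=t0/5c wait=9 total=12
k=2 load=t2/9c comp=t1/7c wait=9 total=21
k=3 load=t3/2c comp=t2/2c wait=2 total=23
k=4 load=t4/5c comp=t3/9c wait=9 total=32
k=5 load=t5/3c comp=t4/9c wait=9 total=41
k=6 load=- comp=t5/5c wait=5 total=46

end_cycle[4] = 32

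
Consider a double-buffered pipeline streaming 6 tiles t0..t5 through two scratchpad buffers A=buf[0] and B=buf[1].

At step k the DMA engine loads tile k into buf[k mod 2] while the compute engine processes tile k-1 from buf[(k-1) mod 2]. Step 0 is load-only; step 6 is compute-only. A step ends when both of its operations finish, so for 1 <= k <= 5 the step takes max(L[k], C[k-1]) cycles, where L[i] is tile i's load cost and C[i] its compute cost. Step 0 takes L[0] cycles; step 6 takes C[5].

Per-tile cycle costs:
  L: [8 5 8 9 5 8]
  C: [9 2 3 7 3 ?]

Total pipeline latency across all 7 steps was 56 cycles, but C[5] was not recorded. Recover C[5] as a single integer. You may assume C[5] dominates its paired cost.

step 0 | dur = L[0]=8 = 8
step 1 | dur = max(L[1]=5, C[0]=9) = 9
step 2 | dur = max(L[2]=8, C[1]=2) = 8
step 3 | dur = max(L[3]=9, C[2]=3) = 9
step 4 | dur = max(L[4]=5, C[3]=7) = 7
step 5 | dur = max(L[5]=8, C[4]=3) = 8
step 6 | dur = C[5]=? = C[5]  (unknown; binding)
sum of known step durations = 49
dur[6] = total - known = 56 - 49 = 7
C[5] is the binding max in step 6, so C[5] = dur[6] = 7

C[5] = 7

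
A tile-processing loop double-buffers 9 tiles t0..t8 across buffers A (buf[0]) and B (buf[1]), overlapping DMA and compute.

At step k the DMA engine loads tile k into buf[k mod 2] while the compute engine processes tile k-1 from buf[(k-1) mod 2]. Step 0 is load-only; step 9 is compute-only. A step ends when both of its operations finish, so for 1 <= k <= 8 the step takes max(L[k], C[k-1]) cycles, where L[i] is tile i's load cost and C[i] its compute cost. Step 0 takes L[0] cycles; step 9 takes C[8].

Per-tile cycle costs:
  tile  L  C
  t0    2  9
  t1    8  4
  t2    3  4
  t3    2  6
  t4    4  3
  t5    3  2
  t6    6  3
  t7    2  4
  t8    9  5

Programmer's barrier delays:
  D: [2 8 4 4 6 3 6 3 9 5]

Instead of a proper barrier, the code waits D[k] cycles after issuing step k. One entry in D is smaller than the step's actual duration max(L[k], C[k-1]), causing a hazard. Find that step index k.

k=0 barrier L[0]=2→2c, D[0]=2 ok
k=1 barrier max(L[1]=8,C[0]=9)→9c, D[1]=8 SHORT
k=2 barrier max(L[2]=3,C[1]=4)→4c, D[2]=4 ok
k=3 barrier max(L[3]=2,C[2]=4)→4c, D[3]=4 ok
k=4 barrier max(L[4]=4,C[3]=6)→6c, D[4]=6 ok
k=5 barrier max(L[5]=3,C[4]=3)→3c, D[5]=3 ok
k=6 barrier max(L[6]=6,C[5]=2)→6c, D[6]=6 ok
k=7 barrier max(L[7]=2,C[6]=3)→3c, D[7]=3 ok
k=8 barrier max(L[8]=9,C[7]=4)→9c, D[8]=9 ok
k=9 barrier C[8]=5→5c, D[9]=5 ok

hazard at step 1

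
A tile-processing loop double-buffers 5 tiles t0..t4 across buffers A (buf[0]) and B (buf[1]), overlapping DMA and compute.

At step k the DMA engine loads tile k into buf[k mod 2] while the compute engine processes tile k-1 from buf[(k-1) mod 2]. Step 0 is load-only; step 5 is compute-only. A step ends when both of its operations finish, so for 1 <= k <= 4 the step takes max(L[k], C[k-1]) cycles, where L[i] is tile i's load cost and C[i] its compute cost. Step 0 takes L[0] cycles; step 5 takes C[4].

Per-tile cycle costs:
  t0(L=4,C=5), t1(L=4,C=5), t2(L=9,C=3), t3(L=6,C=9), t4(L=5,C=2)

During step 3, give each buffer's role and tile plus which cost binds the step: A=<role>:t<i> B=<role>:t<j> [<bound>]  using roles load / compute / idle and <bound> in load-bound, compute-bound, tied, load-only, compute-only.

step 3: A=compute:t2 B=load:t3 [load-bound]

  0. 4=4c; end=4; A:t0 B:-
  1. max(4,5)=5c; end=9; A:t0 B:t1
  2. max(9,5)=9c; end=18; A:t2 B:t1
  3. max(6,3)=6c; end=24; A:t2 B:t3
  4. max(5,9)=9c; end=33; A:t4 B:t3
  5. 2=2c; end=35; A:t4 B:t3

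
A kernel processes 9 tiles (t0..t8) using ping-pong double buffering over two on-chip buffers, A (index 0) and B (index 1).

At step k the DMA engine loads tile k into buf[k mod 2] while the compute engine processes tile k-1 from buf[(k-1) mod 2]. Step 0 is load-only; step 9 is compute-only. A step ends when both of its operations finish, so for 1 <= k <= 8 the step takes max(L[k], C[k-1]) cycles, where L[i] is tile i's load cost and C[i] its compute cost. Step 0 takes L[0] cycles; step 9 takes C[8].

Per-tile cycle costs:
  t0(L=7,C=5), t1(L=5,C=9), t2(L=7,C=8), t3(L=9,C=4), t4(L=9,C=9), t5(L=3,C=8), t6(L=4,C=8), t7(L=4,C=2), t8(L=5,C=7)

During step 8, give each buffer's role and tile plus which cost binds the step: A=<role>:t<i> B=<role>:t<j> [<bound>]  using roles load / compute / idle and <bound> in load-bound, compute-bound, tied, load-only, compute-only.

step 8: A=load:t8 B=compute:t7 [load-bound]

k=0 load=t0/7c comp=- wait=7 total=7
k=1 load=t1/5c comp=t0/5c wait=5 total=12
k=2 load=t2/7c comp=t1/9c wait=9 total=21
k=3 load=t3/9c comp=t2/8c wait=9 total=30
k=4 load=t4/9c comp=t3/4c wait=9 total=39
k=5 load=t5/3c comp=t4/9c wait=9 total=48
k=6 load=t6/4c comp=t5/8c wait=8 total=56
k=7 load=t7/4c comp=t6/8c wait=8 total=64
k=8 load=t8/5c comp=t7/2c wait=5 total=69
k=9 load=- comp=t8/7c wait=7 total=76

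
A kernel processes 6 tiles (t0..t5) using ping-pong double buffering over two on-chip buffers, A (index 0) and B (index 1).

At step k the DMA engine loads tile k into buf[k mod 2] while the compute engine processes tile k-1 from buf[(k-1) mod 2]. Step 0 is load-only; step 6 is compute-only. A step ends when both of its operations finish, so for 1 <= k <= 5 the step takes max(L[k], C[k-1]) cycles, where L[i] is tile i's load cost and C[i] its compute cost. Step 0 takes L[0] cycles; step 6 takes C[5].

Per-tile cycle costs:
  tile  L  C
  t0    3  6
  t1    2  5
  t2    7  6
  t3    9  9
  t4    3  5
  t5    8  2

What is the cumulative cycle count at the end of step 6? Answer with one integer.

end_cycle[6] = 44

[0] DMA t0→A (3c) ∥ CU idle ⇒ 3c, clock 3
[1] DMA t1→B (2c) ∥ CU A:t0 (6c) ⇒ 6c, clock 9
[2] DMA t2→A (7c) ∥ CU B:t1 (5c) ⇒ 7c, clock 16
[3] DMA t3→B (9c) ∥ CU A:t2 (6c) ⇒ 9c, clock 25
[4] DMA t4→A (3c) ∥ CU B:t3 (9c) ⇒ 9c, clock 34
[5] DMA t5→B (8c) ∥ CU A:t4 (5c) ⇒ 8c, clock 42
[6] DMA idle ∥ CU B:t5 (2c) ⇒ 2c, clock 44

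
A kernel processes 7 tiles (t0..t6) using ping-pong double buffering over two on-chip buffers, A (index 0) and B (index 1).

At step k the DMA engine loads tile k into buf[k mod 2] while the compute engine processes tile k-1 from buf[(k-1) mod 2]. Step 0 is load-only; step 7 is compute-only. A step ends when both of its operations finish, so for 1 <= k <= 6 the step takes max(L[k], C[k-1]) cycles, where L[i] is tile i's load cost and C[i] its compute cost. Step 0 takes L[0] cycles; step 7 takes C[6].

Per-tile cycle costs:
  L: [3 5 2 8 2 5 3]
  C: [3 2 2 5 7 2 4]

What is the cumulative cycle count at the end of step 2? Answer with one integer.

  0. 3=3c; end=3; A:t0 B:-
  1. max(5,3)=5c; end=8; A:t0 B:t1
  2. max(2,2)=2c; end=10; A:t2 B:t1
  3. max(8,2)=8c; end=18; A:t2 B:t3
  4. max(2,5)=5c; end=23; A:t4 B:t3
  5. max(5,7)=7c; end=30; A:t4 B:t5
  6. max(3,2)=3c; end=33; A:t6 B:t5
  7. 4=4c; end=37; A:t6 B:t5

end_cycle[2] = 10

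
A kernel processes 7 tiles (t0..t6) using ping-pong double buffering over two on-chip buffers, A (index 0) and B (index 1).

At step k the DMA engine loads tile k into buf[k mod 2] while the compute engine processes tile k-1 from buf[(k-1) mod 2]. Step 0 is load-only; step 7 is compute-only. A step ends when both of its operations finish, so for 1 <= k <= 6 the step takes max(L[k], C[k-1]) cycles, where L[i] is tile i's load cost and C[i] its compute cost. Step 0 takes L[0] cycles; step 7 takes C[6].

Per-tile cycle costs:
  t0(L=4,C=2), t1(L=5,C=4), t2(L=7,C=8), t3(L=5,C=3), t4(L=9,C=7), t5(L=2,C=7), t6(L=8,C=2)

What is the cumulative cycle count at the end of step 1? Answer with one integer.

  0. 4=4c; end=4; A:t0 B:-
  1. max(5,2)=5c; end=9; A:t0 B:t1
  2. max(7,4)=7c; end=16; A:t2 B:t1
  3. max(5,8)=8c; end=24; A:t2 B:t3
  4. max(9,3)=9c; end=33; A:t4 B:t3
  5. max(2,7)=7c; end=40; A:t4 B:t5
  6. max(8,7)=8c; end=48; A:t6 B:t5
  7. 2=2c; end=50; A:t6 B:t5

end_cycle[1] = 9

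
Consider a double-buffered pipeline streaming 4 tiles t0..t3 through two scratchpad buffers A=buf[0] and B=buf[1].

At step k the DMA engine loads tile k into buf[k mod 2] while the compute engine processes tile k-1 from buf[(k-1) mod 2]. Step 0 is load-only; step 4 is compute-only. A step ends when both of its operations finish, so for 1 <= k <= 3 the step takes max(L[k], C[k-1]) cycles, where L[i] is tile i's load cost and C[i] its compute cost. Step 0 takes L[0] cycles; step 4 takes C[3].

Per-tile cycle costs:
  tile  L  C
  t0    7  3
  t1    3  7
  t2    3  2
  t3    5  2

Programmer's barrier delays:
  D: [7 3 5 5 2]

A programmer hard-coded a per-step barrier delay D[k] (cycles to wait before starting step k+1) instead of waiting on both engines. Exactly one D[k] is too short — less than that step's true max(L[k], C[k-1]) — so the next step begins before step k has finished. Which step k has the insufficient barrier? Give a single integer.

step 0: need L[0]=7 = 7; D[0]=7 ok
step 1: need max(L[1]=3,C[0]=3) = 3; D[1]=3 ok
step 2: need max(L[2]=3,C[1]=7) = 7; D[2]=5 SHORT
step 3: need max(L[3]=5,C[2]=2) = 5; D[3]=5 ok
step 4: need C[3]=2 = 2; D[4]=2 ok

hazard at step 2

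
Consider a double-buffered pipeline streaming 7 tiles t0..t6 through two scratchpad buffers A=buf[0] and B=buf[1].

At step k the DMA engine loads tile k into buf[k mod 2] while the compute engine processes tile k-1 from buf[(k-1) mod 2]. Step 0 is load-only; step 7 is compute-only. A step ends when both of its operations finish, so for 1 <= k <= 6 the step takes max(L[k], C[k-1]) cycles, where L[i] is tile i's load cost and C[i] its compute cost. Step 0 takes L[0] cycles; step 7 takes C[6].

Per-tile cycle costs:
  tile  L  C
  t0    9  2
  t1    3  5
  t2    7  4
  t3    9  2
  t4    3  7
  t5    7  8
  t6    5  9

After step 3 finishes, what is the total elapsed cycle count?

k=0 load=t0/9c comp=- wait=9 total=9
k=1 load=t1/3c comp=t0/2c wait=3 total=12
k=2 load=t2/7c comp=t1/5c wait=7 total=19
k=3 load=t3/9c comp=t2/4c wait=9 total=28
k=4 load=t4/3c comp=t3/2c wait=3 total=31
k=5 load=t5/7c comp=t4/7c wait=7 total=38
k=6 load=t6/5c comp=t5/8c wait=8 total=46
k=7 load=- comp=t6/9c wait=9 total=55

end_cycle[3] = 28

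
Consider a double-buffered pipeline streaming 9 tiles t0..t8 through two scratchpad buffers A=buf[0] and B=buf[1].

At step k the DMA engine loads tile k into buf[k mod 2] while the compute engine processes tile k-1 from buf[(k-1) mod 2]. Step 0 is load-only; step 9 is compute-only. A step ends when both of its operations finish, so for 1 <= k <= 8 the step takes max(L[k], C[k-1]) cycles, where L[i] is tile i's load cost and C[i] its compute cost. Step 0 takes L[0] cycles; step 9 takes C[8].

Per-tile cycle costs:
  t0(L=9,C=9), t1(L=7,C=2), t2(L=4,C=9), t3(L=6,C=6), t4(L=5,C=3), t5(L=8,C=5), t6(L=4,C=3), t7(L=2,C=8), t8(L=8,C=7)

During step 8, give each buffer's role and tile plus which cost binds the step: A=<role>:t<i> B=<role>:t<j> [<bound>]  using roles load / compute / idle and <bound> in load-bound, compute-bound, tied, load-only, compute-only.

step 0: L[0]=9 → dur=9, Σ=9 | A=load:t0 B=idle [load-only]
step 1: L[1]=7 C[0]=9 → dur=9, Σ=18 | A=compute:t0 B=load:t1 [compute-bound]
step 2: L[2]=4 C[1]=2 → dur=4, Σ=22 | A=load:t2 B=compute:t1 [load-bound]
step 3: L[3]=6 C[2]=9 → dur=9, Σ=31 | A=compute:t2 B=load:t3 [compute-bound]
step 4: L[4]=5 C[3]=6 → dur=6, Σ=37 | A=load:t4 B=compute:t3 [compute-bound]
step 5: L[5]=8 C[4]=3 → dur=8, Σ=45 | A=compute:t4 B=load:t5 [load-bound]
step 6: L[6]=4 C[5]=5 → dur=5, Σ=50 | A=load:t6 B=compute:t5 [compute-bound]
step 7: L[7]=2 C[6]=3 → dur=3, Σ=53 | A=compute:t6 B=load:t7 [compute-bound]
step 8: L[8]=8 C[7]=8 → dur=8, Σ=61 | A=load:t8 B=compute:t7 [tied]
step 9: C[8]=7 → dur=7, Σ=68 | A=compute:t8 B=idle [compute-only]

step 8: A=load:t8 B=compute:t7 [tied]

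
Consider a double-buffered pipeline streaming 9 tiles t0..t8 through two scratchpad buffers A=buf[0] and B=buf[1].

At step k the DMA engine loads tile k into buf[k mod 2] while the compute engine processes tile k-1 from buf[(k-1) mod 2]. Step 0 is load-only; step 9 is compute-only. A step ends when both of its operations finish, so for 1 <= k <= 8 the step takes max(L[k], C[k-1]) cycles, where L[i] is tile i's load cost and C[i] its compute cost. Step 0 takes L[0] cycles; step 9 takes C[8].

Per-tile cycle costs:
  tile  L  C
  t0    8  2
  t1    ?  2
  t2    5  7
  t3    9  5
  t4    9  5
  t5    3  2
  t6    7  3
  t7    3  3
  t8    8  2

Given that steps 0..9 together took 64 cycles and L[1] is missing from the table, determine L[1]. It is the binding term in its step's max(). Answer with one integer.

step 0 → dur = L[0]=8 = 8
step 1 → dur = max(L[1]=?, C[0]=2) = L[1]  (unknown; binding)
step 2 → dur = max(L[2]=5, C[1]=2) = 5
step 3 → dur = max(L[3]=9, C[2]=7) = 9
step 4 → dur = max(L[4]=9, C[3]=5) = 9
step 5 → dur = max(L[5]=3, C[4]=5) = 5
step 6 → dur = max(L[6]=7, C[5]=2) = 7
step 7 → dur = max(L[7]=3, C[6]=3) = 3
step 8 → dur = max(L[8]=8, C[7]=3) = 8
step 9 → dur = C[8]=2 = 2
sum of known step durations = 56
dur[1] = total - known = 64 - 56 = 8
L[1] is the binding max in step 1, so L[1] = dur[1] = 8

L[1] = 8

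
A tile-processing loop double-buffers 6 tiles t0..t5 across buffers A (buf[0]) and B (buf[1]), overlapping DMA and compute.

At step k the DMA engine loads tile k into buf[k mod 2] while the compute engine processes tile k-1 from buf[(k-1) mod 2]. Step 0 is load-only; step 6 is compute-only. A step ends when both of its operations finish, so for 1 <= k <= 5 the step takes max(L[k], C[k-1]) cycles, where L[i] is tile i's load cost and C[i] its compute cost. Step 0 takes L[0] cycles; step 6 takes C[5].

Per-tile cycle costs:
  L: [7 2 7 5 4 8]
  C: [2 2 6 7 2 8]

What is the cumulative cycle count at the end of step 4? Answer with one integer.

  0. 7=7c; end=7; A:t0 B:-
  1. max(2,2)=2c; end=9; A:t0 B:t1
  2. max(7,2)=7c; end=16; A:t2 B:t1
  3. max(5,6)=6c; end=22; A:t2 B:t3
  4. max(4,7)=7c; end=29; A:t4 B:t3
  5. max(8,2)=8c; end=37; A:t4 B:t5
  6. 8=8c; end=45; A:t4 B:t5

end_cycle[4] = 29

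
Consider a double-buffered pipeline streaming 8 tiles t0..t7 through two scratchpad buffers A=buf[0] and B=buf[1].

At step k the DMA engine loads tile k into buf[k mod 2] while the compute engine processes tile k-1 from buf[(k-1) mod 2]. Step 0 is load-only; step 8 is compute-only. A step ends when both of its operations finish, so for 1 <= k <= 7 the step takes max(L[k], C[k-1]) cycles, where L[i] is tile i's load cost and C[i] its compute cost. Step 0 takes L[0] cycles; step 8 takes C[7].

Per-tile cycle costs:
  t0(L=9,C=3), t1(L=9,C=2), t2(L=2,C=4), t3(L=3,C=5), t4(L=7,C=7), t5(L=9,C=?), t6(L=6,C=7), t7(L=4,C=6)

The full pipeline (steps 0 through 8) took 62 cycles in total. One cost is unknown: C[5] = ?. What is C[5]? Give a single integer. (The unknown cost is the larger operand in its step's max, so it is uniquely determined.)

C[5] = 9

step 0 → dur = L[0]=9 = 9
step 1 → dur = max(L[1]=9, C[0]=3) = 9
step 2 → dur = max(L[2]=2, C[1]=2) = 2
step 3 → dur = max(L[3]=3, C[2]=4) = 4
step 4 → dur = max(L[4]=7, C[3]=5) = 7
step 5 → dur = max(L[5]=9, C[4]=7) = 9
step 6 → dur = max(L[6]=6, C[5]=?) = C[5]  (unknown; binding)
step 7 → dur = max(L[7]=4, C[6]=7) = 7
step 8 → dur = C[7]=6 = 6
sum of known step durations = 53
dur[6] = total - known = 62 - 53 = 9
C[5] is the binding max in step 6, so C[5] = dur[6] = 9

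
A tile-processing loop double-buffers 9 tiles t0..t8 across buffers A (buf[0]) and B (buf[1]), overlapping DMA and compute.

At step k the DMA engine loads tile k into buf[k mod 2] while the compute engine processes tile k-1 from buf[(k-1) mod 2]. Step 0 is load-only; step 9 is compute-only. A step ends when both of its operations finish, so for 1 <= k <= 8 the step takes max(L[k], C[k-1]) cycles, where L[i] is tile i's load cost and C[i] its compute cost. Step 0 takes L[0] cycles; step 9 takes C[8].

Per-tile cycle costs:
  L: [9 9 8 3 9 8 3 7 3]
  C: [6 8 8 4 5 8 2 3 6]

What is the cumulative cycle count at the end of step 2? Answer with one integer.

step 0: L[0]=9 → dur=9, Σ=9 | A=load:t0 B=idle [load-only]
step 1: L[1]=9 C[0]=6 → dur=9, Σ=18 | A=compute:t0 B=load:t1 [load-bound]
step 2: L[2]=8 C[1]=8 → dur=8, Σ=26 | A=load:t2 B=compute:t1 [tied]
step 3: L[3]=3 C[2]=8 → dur=8, Σ=34 | A=compute:t2 B=load:t3 [compute-bound]
step 4: L[4]=9 C[3]=4 → dur=9, Σ=43 | A=load:t4 B=compute:t3 [load-bound]
step 5: L[5]=8 C[4]=5 → dur=8, Σ=51 | A=compute:t4 B=load:t5 [load-bound]
step 6: L[6]=3 C[5]=8 → dur=8, Σ=59 | A=load:t6 B=compute:t5 [compute-bound]
step 7: L[7]=7 C[6]=2 → dur=7, Σ=66 | A=compute:t6 B=load:t7 [load-bound]
step 8: L[8]=3 C[7]=3 → dur=3, Σ=69 | A=load:t8 B=compute:t7 [tied]
step 9: C[8]=6 → dur=6, Σ=75 | A=compute:t8 B=idle [compute-only]

end_cycle[2] = 26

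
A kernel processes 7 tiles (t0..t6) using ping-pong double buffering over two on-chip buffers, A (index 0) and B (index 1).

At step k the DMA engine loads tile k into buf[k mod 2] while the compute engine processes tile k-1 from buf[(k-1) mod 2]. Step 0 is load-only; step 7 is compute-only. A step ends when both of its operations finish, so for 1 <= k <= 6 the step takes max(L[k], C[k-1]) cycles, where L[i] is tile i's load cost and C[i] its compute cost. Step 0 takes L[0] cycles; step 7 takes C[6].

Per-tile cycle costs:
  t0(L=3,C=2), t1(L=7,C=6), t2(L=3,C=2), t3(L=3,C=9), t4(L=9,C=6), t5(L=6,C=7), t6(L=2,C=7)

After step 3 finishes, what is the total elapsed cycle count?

  0. 3=3c; end=3; A:t0 B:-
  1. max(7,2)=7c; end=10; A:t0 B:t1
  2. max(3,6)=6c; end=16; A:t2 B:t1
  3. max(3,2)=3c; end=19; A:t2 B:t3
  4. max(9,9)=9c; end=28; A:t4 B:t3
  5. max(6,6)=6c; end=34; A:t4 B:t5
  6. max(2,7)=7c; end=41; A:t6 B:t5
  7. 7=7c; end=48; A:t6 B:t5

end_cycle[3] = 19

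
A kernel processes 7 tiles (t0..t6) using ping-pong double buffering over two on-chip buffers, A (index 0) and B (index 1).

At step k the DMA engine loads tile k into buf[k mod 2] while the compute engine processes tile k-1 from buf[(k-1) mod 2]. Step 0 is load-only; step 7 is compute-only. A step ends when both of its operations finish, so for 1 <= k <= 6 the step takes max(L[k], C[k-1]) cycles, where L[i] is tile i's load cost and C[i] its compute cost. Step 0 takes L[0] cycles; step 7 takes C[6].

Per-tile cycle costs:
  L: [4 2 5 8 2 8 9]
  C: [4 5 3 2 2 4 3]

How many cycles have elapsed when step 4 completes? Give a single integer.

  0. 4=4c; end=4; A:t0 B:-
  1. max(2,4)=4c; end=8; A:t0 B:t1
  2. max(5,5)=5c; end=13; A:t2 B:t1
  3. max(8,3)=8c; end=21; A:t2 B:t3
  4. max(2,2)=2c; end=23; A:t4 B:t3
  5. max(8,2)=8c; end=31; A:t4 B:t5
  6. max(9,4)=9c; end=40; A:t6 B:t5
  7. 3=3c; end=43; A:t6 B:t5

end_cycle[4] = 23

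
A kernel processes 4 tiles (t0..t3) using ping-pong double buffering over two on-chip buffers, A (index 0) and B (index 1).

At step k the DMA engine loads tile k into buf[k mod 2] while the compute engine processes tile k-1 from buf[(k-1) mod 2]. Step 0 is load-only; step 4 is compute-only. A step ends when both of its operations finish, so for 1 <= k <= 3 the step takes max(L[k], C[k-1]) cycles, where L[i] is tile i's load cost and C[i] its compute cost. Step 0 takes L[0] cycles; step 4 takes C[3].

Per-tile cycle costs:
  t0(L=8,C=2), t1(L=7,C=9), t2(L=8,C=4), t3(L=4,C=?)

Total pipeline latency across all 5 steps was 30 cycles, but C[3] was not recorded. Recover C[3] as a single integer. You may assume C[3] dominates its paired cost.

step 0 | dur = L[0]=8 = 8
step 1 | dur = max(L[1]=7, C[0]=2) = 7
step 2 | dur = max(L[2]=8, C[1]=9) = 9
step 3 | dur = max(L[3]=4, C[2]=4) = 4
step 4 | dur = C[3]=? = C[3]  (unknown; binding)
sum of known step durations = 28
dur[4] = total - known = 30 - 28 = 2
C[3] is the binding max in step 4, so C[3] = dur[4] = 2

C[3] = 2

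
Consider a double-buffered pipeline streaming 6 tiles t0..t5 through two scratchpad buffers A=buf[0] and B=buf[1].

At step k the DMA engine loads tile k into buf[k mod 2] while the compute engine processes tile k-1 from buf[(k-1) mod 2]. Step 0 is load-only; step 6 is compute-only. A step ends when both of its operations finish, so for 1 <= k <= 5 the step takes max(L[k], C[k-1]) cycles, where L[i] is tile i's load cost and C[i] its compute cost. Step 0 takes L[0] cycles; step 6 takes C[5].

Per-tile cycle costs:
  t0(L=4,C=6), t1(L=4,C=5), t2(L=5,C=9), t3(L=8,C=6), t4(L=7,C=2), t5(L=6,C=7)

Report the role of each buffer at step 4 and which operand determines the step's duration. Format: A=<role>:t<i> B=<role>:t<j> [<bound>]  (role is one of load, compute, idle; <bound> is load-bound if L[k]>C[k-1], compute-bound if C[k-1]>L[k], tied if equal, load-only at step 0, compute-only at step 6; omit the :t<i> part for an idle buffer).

[0] DMA t0→A (4c) ∥ CU idle ⇒ 4c, clock 4
[1] DMA t1→B (4c) ∥ CU A:t0 (6c) ⇒ 6c, clock 10
[2] DMA t2→A (5c) ∥ CU B:t1 (5c) ⇒ 5c, clock 15
[3] DMA t3→B (8c) ∥ CU A:t2 (9c) ⇒ 9c, clock 24
[4] DMA t4→A (7c) ∥ CU B:t3 (6c) ⇒ 7c, clock 31
[5] DMA t5→B (6c) ∥ CU A:t4 (2c) ⇒ 6c, clock 37
[6] DMA idle ∥ CU B:t5 (7c) ⇒ 7c, clock 44

step 4: A=load:t4 B=compute:t3 [load-bound]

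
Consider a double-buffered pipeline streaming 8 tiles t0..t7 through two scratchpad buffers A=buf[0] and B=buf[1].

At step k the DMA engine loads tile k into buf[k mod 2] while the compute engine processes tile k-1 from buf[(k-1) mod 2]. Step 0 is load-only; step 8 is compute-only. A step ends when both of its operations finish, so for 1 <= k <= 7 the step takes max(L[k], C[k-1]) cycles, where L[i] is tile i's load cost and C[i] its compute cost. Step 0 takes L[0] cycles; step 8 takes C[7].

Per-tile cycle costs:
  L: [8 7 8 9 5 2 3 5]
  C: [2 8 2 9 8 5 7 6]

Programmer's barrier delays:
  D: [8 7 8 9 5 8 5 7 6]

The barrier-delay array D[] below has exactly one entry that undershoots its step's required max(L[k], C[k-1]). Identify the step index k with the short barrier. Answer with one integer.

hazard at step 4

step 0: need L[0]=8 = 8; D[0]=8 ok
step 1: need max(L[1]=7,C[0]=2) = 7; D[1]=7 ok
step 2: need max(L[2]=8,C[1]=8) = 8; D[2]=8 ok
step 3: need max(L[3]=9,C[2]=2) = 9; D[3]=9 ok
step 4: need max(L[4]=5,C[3]=9) = 9; D[4]=5 SHORT
step 5: need max(L[5]=2,C[4]=8) = 8; D[5]=8 ok
step 6: need max(L[6]=3,C[5]=5) = 5; D[6]=5 ok
step 7: need max(L[7]=5,C[6]=7) = 7; D[7]=7 ok
step 8: need C[7]=6 = 6; D[8]=6 ok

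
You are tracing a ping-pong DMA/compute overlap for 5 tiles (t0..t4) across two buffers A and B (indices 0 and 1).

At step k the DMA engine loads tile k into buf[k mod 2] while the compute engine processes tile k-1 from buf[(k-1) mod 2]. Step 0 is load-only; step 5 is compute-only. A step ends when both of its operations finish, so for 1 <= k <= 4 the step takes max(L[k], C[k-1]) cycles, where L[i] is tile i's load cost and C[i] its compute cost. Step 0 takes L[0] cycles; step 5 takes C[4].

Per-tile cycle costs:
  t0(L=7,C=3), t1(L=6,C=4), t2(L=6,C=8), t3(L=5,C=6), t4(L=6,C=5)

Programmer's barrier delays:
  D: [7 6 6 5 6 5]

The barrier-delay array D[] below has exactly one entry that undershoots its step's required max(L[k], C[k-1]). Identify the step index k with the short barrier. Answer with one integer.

step 0: need L[0]=7 = 7; D[0]=7 ok
step 1: need max(L[1]=6,C[0]=3) = 6; D[1]=6 ok
step 2: need max(L[2]=6,C[1]=4) = 6; D[2]=6 ok
step 3: need max(L[3]=5,C[2]=8) = 8; D[3]=5 SHORT
step 4: need max(L[4]=6,C[3]=6) = 6; D[4]=6 ok
step 5: need C[4]=5 = 5; D[5]=5 ok

hazard at step 3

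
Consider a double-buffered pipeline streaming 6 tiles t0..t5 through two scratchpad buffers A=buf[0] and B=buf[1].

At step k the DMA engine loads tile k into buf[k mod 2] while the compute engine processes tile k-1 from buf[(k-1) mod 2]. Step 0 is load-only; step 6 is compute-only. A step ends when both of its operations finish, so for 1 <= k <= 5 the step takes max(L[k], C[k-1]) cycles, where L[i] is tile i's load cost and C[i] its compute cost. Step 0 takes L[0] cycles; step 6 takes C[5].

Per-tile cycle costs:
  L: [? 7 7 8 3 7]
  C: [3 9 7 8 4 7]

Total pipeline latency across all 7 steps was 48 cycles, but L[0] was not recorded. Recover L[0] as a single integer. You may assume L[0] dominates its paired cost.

step 0: dur = L[0]=? = L[0]  (unknown; binding)
step 1: dur = max(L[1]=7, C[0]=3) = 7
step 2: dur = max(L[2]=7, C[1]=9) = 9
step 3: dur = max(L[3]=8, C[2]=7) = 8
step 4: dur = max(L[4]=3, C[3]=8) = 8
step 5: dur = max(L[5]=7, C[4]=4) = 7
step 6: dur = C[5]=7 = 7
sum of known step durations = 46
dur[0] = total - known = 48 - 46 = 2
L[0] is the binding max in step 0, so L[0] = dur[0] = 2

L[0] = 2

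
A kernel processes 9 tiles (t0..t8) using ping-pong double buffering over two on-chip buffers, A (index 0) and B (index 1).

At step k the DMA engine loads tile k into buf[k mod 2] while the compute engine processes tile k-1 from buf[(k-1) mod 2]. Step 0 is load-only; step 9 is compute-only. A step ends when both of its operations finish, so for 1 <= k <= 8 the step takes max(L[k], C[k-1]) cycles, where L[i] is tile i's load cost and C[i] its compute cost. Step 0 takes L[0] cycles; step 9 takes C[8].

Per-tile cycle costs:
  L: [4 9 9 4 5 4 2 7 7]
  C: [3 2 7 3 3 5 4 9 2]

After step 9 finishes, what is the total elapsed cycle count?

end_cycle[9] = 61

  0. 4=4c; end=4; A:t0 B:-
  1. max(9,3)=9c; end=13; A:t0 B:t1
  2. max(9,2)=9c; end=22; A:t2 B:t1
  3. max(4,7)=7c; end=29; A:t2 B:t3
  4. max(5,3)=5c; end=34; A:t4 B:t3
  5. max(4,3)=4c; end=38; A:t4 B:t5
  6. max(2,5)=5c; end=43; A:t6 B:t5
  7. max(7,4)=7c; end=50; A:t6 B:t7
  8. max(7,9)=9c; end=59; A:t8 B:t7
  9. 2=2c; end=61; A:t8 B:t7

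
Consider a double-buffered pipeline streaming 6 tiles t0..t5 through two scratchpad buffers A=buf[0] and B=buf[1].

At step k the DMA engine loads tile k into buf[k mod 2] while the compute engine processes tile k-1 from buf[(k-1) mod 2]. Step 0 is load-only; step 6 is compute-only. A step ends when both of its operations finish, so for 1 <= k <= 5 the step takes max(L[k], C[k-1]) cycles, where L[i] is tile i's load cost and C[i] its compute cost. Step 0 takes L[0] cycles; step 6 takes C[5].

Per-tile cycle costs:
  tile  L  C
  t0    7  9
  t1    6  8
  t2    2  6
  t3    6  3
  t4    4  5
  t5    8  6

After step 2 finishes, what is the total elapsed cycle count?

end_cycle[2] = 24

  0. 7=7c; end=7; A:t0 B:-
  1. max(6,9)=9c; end=16; A:t0 B:t1
  2. max(2,8)=8c; end=24; A:t2 B:t1
  3. max(6,6)=6c; end=30; A:t2 B:t3
  4. max(4,3)=4c; end=34; A:t4 B:t3
  5. max(8,5)=8c; end=42; A:t4 B:t5
  6. 6=6c; end=48; A:t4 B:t5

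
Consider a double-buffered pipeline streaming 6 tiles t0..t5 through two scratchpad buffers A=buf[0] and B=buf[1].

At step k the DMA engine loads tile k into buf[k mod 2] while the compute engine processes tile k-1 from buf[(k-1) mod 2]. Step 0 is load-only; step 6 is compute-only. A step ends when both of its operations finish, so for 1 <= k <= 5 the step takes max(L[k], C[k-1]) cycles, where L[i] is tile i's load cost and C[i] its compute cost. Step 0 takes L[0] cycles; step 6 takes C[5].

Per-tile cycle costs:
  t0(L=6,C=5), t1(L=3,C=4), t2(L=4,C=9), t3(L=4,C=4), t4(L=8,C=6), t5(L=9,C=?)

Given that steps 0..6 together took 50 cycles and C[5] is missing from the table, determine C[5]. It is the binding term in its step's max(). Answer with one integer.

step 0 → dur = L[0]=6 = 6
step 1 → dur = max(L[1]=3, C[0]=5) = 5
step 2 → dur = max(L[2]=4, C[1]=4) = 4
step 3 → dur = max(L[3]=4, C[2]=9) = 9
step 4 → dur = max(L[4]=8, C[3]=4) = 8
step 5 → dur = max(L[5]=9, C[4]=6) = 9
step 6 → dur = C[5]=? = C[5]  (unknown; binding)
sum of known step durations = 41
dur[6] = total - known = 50 - 41 = 9
C[5] is the binding max in step 6, so C[5] = dur[6] = 9

C[5] = 9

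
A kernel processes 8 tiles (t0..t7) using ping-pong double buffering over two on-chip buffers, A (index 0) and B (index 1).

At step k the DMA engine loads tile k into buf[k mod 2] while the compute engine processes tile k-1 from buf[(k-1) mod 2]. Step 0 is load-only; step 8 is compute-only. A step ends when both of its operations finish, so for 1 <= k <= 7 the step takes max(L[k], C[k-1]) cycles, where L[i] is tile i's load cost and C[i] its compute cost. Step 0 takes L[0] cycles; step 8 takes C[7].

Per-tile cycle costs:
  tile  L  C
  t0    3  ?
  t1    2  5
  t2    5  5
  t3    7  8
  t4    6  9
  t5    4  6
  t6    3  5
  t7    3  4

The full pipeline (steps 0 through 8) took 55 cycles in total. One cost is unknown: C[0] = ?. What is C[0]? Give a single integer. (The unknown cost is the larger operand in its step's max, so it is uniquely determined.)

C[0] = 8

step 0 | dur = L[0]=3 = 3
step 1 | dur = max(L[1]=2, C[0]=?) = C[0]  (unknown; binding)
step 2 | dur = max(L[2]=5, C[1]=5) = 5
step 3 | dur = max(L[3]=7, C[2]=5) = 7
step 4 | dur = max(L[4]=6, C[3]=8) = 8
step 5 | dur = max(L[5]=4, C[4]=9) = 9
step 6 | dur = max(L[6]=3, C[5]=6) = 6
step 7 | dur = max(L[7]=3, C[6]=5) = 5
step 8 | dur = C[7]=4 = 4
sum of known step durations = 47
dur[1] = total - known = 55 - 47 = 8
C[0] is the binding max in step 1, so C[0] = dur[1] = 8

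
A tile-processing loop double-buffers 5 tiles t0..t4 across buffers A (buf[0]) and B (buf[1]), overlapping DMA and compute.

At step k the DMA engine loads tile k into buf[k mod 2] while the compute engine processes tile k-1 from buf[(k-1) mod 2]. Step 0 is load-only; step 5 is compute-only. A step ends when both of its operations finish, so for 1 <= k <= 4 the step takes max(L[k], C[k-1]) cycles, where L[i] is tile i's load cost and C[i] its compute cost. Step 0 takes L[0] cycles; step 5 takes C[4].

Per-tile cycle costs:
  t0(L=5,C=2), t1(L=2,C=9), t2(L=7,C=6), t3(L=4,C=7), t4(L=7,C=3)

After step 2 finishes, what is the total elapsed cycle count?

  0. 5=5c; end=5; A:t0 B:-
  1. max(2,2)=2c; end=7; A:t0 B:t1
  2. max(7,9)=9c; end=16; A:t2 B:t1
  3. max(4,6)=6c; end=22; A:t2 B:t3
  4. max(7,7)=7c; end=29; A:t4 B:t3
  5. 3=3c; end=32; A:t4 B:t3

end_cycle[2] = 16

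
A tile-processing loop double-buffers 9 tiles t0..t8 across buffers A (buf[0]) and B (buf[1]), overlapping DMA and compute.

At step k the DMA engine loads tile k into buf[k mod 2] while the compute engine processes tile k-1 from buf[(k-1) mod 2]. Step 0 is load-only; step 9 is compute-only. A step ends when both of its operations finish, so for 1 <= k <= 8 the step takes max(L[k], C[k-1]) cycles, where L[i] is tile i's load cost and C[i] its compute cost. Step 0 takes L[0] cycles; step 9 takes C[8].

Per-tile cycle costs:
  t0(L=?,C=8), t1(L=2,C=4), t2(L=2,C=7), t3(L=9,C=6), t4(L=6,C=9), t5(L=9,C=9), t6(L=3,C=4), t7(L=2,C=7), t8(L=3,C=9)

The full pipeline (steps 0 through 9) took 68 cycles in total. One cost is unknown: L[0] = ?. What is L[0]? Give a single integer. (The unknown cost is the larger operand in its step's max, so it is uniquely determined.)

step 0 → dur = L[0]=? = L[0]  (unknown; binding)
step 1 → dur = max(L[1]=2, C[0]=8) = 8
step 2 → dur = max(L[2]=2, C[1]=4) = 4
step 3 → dur = max(L[3]=9, C[2]=7) = 9
step 4 → dur = max(L[4]=6, C[3]=6) = 6
step 5 → dur = max(L[5]=9, C[4]=9) = 9
step 6 → dur = max(L[6]=3, C[5]=9) = 9
step 7 → dur = max(L[7]=2, C[6]=4) = 4
step 8 → dur = max(L[8]=3, C[7]=7) = 7
step 9 → dur = C[8]=9 = 9
sum of known step durations = 65
dur[0] = total - known = 68 - 65 = 3
L[0] is the binding max in step 0, so L[0] = dur[0] = 3

L[0] = 3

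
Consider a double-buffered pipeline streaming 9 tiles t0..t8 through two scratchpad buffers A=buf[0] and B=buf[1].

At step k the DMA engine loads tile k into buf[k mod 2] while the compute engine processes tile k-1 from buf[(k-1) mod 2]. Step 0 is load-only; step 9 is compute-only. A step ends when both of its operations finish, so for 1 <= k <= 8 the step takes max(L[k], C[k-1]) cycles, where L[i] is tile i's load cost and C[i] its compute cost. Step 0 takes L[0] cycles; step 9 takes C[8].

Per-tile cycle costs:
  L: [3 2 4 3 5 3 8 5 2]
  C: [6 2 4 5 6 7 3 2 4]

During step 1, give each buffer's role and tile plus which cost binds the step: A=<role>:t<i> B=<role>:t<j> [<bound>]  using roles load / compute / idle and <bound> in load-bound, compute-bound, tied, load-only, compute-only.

step 1: A=compute:t0 B=load:t1 [compute-bound]

k=0 load=t0/3c comp=- wait=3 total=3
k=1 load=t1/2c comp=t0/6c wait=6 total=9
k=2 load=t2/4c comp=t1/2c wait=4 total=13
k=3 load=t3/3c comp=t2/4c wait=4 total=17
k=4 load=t4/5c comp=t3/5c wait=5 total=22
k=5 load=t5/3c comp=t4/6c wait=6 total=28
k=6 load=t6/8c comp=t5/7c wait=8 total=36
k=7 load=t7/5c comp=t6/3c wait=5 total=41
k=8 load=t8/2c comp=t7/2c wait=2 total=43
k=9 load=- comp=t8/4c wait=4 total=47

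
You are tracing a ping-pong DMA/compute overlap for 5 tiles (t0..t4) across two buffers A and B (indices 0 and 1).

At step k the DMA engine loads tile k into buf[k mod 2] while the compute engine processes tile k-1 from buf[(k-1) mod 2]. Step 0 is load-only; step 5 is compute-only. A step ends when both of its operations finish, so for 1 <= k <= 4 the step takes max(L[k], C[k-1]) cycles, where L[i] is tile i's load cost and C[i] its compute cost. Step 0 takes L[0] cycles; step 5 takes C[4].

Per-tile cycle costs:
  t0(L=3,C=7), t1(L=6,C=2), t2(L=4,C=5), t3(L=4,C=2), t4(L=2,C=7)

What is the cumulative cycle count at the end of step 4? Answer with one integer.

[0] DMA t0→A (3c) ∥ CU idle ⇒ 3c, clock 3
[1] DMA t1→B (6c) ∥ CU A:t0 (7c) ⇒ 7c, clock 10
[2] DMA t2→A (4c) ∥ CU B:t1 (2c) ⇒ 4c, clock 14
[3] DMA t3→B (4c) ∥ CU A:t2 (5c) ⇒ 5c, clock 19
[4] DMA t4→A (2c) ∥ CU B:t3 (2c) ⇒ 2c, clock 21
[5] DMA idle ∥ CU A:t4 (7c) ⇒ 7c, clock 28

end_cycle[4] = 21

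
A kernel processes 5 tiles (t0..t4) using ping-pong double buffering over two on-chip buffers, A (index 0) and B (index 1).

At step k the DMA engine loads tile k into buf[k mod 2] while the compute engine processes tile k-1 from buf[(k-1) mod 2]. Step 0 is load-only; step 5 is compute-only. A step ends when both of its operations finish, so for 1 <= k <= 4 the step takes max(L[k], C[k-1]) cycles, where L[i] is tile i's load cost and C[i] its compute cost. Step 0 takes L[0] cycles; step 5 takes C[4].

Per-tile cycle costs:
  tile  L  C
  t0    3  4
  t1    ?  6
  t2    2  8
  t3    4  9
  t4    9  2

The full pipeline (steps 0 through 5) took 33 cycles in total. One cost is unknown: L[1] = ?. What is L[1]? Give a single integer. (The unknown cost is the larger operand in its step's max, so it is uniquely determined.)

step 0: dur = L[0]=3 = 3
step 1: dur = max(L[1]=?, C[0]=4) = L[1]  (unknown; binding)
step 2: dur = max(L[2]=2, C[1]=6) = 6
step 3: dur = max(L[3]=4, C[2]=8) = 8
step 4: dur = max(L[4]=9, C[3]=9) = 9
step 5: dur = C[4]=2 = 2
sum of known step durations = 28
dur[1] = total - known = 33 - 28 = 5
L[1] is the binding max in step 1, so L[1] = dur[1] = 5

L[1] = 5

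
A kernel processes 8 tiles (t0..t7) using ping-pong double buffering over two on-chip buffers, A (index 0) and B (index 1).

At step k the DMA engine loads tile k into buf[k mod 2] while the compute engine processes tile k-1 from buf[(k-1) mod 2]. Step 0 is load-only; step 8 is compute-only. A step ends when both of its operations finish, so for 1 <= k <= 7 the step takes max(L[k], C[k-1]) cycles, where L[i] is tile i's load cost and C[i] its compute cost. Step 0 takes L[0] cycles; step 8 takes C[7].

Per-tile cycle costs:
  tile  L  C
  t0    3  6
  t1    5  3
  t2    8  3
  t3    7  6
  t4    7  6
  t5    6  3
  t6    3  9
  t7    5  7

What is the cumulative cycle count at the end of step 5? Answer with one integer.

step 0: L[0]=3 → dur=3, Σ=3 | A=load:t0 B=idle [load-only]
step 1: L[1]=5 C[0]=6 → dur=6, Σ=9 | A=compute:t0 B=load:t1 [compute-bound]
step 2: L[2]=8 C[1]=3 → dur=8, Σ=17 | A=load:t2 B=compute:t1 [load-bound]
step 3: L[3]=7 C[2]=3 → dur=7, Σ=24 | A=compute:t2 B=load:t3 [load-bound]
step 4: L[4]=7 C[3]=6 → dur=7, Σ=31 | A=load:t4 B=compute:t3 [load-bound]
step 5: L[5]=6 C[4]=6 → dur=6, Σ=37 | A=compute:t4 B=load:t5 [tied]
step 6: L[6]=3 C[5]=3 → dur=3, Σ=40 | A=load:t6 B=compute:t5 [tied]
step 7: L[7]=5 C[6]=9 → dur=9, Σ=49 | A=compute:t6 B=load:t7 [compute-bound]
step 8: C[7]=7 → dur=7, Σ=56 | A=idle B=compute:t7 [compute-only]

end_cycle[5] = 37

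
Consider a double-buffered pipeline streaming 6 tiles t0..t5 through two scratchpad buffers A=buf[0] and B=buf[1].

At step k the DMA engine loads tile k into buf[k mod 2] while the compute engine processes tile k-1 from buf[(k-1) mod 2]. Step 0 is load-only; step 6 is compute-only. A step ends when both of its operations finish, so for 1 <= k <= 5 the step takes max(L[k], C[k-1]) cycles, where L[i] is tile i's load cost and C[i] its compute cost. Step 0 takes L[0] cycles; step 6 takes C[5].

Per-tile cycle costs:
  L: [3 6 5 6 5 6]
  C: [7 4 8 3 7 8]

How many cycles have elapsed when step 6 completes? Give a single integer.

end_cycle[6] = 43

k=0 load=t0/3c comp=- wait=3 total=3
k=1 load=t1/6c comp=t0/7c wait=7 total=10
k=2 load=t2/5c comp=t1/4c wait=5 total=15
k=3 load=t3/6c comp=t2/8c wait=8 total=23
k=4 load=t4/5c comp=t3/3c wait=5 total=28
k=5 load=t5/6c comp=t4/7c wait=7 total=35
k=6 load=- comp=t5/8c wait=8 total=43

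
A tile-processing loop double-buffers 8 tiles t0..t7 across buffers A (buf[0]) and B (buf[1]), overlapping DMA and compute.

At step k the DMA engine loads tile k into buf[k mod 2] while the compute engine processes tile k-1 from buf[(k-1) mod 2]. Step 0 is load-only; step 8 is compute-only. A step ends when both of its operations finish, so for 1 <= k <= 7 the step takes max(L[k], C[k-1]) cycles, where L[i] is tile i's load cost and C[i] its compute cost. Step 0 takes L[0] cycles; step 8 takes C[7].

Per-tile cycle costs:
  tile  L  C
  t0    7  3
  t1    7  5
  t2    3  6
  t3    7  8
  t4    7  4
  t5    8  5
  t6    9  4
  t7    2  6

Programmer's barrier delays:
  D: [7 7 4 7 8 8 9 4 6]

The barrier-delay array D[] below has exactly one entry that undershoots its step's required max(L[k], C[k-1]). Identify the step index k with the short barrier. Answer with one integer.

k=0 barrier L[0]=7→7c, D[0]=7 ok
k=1 barrier max(L[1]=7,C[0]=3)→7c, D[1]=7 ok
k=2 barrier max(L[2]=3,C[1]=5)→5c, D[2]=4 SHORT
k=3 barrier max(L[3]=7,C[2]=6)→7c, D[3]=7 ok
k=4 barrier max(L[4]=7,C[3]=8)→8c, D[4]=8 ok
k=5 barrier max(L[5]=8,C[4]=4)→8c, D[5]=8 ok
k=6 barrier max(L[6]=9,C[5]=5)→9c, D[6]=9 ok
k=7 barrier max(L[7]=2,C[6]=4)→4c, D[7]=4 ok
k=8 barrier C[7]=6→6c, D[8]=6 ok

hazard at step 2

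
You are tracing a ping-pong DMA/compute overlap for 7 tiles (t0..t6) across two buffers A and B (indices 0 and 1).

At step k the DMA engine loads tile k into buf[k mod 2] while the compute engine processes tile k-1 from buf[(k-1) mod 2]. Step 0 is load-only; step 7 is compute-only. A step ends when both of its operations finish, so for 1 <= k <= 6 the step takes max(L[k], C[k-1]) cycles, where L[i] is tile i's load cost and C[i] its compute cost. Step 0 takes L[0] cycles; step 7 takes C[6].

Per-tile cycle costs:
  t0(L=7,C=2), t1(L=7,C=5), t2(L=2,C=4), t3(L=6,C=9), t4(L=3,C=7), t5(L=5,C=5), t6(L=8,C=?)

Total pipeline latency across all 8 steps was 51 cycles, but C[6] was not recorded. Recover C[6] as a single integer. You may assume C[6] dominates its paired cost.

C[6] = 2

step 0 = dur = L[0]=7 = 7
step 1 = dur = max(L[1]=7, C[0]=2) = 7
step 2 = dur = max(L[2]=2, C[1]=5) = 5
step 3 = dur = max(L[3]=6, C[2]=4) = 6
step 4 = dur = max(L[4]=3, C[3]=9) = 9
step 5 = dur = max(L[5]=5, C[4]=7) = 7
step 6 = dur = max(L[6]=8, C[5]=5) = 8
step 7 = dur = C[6]=? = C[6]  (unknown; binding)
sum of known step durations = 49
dur[7] = total - known = 51 - 49 = 2
C[6] is the binding max in step 7, so C[6] = dur[7] = 2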